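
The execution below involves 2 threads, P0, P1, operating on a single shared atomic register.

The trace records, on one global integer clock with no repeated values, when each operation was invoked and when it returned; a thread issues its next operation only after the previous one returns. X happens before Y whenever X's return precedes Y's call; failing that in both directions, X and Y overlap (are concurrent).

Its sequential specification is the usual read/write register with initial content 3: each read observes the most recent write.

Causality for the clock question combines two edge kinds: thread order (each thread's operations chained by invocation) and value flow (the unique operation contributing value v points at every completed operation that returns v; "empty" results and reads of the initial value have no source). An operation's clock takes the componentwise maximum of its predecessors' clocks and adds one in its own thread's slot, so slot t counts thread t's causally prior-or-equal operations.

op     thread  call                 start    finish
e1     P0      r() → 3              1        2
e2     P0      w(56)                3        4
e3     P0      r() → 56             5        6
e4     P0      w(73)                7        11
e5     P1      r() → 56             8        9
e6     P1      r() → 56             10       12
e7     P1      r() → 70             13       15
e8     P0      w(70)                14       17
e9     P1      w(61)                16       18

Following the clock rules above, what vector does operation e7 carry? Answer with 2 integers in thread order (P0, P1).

invoked at 1, e1 has no predecessors; its own P0 bump gives (1, 0)
merge at e2 (invoked 3): VC(e1)=(1, 0), own-thread bump on P0 → (2, 0)
merge at e5 (invoked 8): VC(e2)=(2, 0), own-thread bump on P1 → (2, 1)
merge at e3 (invoked 5): VC(e2)=(2, 0), own-thread bump on P0 → (3, 0)
merge at e6 (invoked 10): VC(e2)=(2, 0), VC(e5)=(2, 1), own-thread bump on P1 → (2, 2)
merge at e4 (invoked 7): VC(e3)=(3, 0), own-thread bump on P0 → (4, 0)
merge at e8 (invoked 14): VC(e4)=(4, 0), own-thread bump on P0 → (5, 0)
merge at e7 (invoked 13): VC(e6)=(2, 2), VC(e8)=(5, 0), own-thread bump on P1 → (5, 3)
merge at e9 (invoked 16): VC(e7)=(5, 3), own-thread bump on P1 → (5, 4)
target: VC(e7) = (5, 3)

(5, 3)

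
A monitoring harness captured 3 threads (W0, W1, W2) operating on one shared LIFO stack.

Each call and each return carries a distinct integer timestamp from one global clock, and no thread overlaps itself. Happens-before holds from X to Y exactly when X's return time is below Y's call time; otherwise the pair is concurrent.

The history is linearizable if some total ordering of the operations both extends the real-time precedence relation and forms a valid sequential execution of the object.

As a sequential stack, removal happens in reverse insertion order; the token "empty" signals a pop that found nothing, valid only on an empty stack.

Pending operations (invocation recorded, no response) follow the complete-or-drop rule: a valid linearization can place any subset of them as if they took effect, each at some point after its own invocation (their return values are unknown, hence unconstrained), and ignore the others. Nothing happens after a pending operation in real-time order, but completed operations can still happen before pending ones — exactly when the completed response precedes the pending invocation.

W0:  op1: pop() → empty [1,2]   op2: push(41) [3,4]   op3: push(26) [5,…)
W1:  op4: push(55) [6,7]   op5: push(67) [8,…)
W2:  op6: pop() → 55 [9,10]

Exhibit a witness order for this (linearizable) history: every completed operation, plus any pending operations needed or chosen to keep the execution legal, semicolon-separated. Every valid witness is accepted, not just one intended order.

after step 1 (op1 pop() → empty): stack <>
after step 2 (op2 push(41)): stack <41>
after step 3 (op3 push(26) (pending, included)): stack <41,26>
after step 4 (op4 push(55)): stack <41,26,55>
after step 5 (op6 pop() → 55): stack <41,26>

op1; op2; op3; op4; op6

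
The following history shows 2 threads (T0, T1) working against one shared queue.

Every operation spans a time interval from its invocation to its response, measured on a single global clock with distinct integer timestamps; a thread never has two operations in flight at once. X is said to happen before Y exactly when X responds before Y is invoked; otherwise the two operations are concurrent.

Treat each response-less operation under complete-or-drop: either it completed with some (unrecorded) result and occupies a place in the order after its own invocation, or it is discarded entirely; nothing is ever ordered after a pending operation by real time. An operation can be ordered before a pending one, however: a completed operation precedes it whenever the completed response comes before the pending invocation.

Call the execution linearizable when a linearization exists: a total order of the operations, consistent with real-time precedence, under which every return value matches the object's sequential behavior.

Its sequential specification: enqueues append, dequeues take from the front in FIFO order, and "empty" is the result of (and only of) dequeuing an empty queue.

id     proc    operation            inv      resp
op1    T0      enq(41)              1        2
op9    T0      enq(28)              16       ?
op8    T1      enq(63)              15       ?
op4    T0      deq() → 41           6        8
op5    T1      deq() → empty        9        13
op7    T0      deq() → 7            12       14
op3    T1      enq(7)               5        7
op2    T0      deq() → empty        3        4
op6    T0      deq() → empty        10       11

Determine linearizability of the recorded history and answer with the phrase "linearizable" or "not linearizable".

not linearizable

events 1..3 are fine; event 4 — the response of op2 at time 4 — makes the prefix non-linearizable
exactly one order of the 2 completed ops respects real time; the queue replay fails
sample order op1, op2 stalls at step 2 — op2 deq() → empty has no legal effect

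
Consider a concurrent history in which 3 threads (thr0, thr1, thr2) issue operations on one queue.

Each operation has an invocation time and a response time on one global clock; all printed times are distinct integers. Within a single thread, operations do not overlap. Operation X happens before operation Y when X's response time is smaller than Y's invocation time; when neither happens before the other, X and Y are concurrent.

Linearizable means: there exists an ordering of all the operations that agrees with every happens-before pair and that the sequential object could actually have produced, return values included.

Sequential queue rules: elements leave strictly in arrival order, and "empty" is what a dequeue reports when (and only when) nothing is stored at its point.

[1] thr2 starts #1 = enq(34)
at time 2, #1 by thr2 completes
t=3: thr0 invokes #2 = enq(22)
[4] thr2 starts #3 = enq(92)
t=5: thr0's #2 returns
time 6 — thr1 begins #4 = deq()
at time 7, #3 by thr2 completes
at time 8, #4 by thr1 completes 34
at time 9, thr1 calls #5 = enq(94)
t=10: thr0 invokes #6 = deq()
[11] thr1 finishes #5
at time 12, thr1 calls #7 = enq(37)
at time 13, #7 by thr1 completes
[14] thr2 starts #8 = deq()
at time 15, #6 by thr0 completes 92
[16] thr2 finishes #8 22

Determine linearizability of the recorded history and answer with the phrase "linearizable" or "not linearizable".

witness order: #1, #2, #3, #4, #5, #7, #8, #6
1. #1 enq(34), leaving queue <34>
2. #2 enq(22), leaving queue <34,22>
3. #3 enq(92), leaving queue <34,22,92>
4. #4 deq() → 34, leaving queue <22,92>
5. #5 enq(94), leaving queue <22,92,94>
6. #7 enq(37), leaving queue <22,92,94,37>
7. #8 deq() → 22, leaving queue <92,94,37>
8. #6 deq() → 92, leaving queue <94,37>

linearizable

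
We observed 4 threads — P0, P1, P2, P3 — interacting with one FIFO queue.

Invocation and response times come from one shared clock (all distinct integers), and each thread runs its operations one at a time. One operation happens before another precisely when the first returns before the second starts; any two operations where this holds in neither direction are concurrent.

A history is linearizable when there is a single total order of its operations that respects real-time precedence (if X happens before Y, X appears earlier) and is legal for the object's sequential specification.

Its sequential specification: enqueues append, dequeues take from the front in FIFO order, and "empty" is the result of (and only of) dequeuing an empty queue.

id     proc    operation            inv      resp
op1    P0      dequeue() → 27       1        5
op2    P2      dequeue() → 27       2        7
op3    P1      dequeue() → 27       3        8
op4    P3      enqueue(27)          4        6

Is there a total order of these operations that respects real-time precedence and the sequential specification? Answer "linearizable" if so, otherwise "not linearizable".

not linearizable

through event 6 a valid linearization exists; event 7 (op2 responding at time 7) ends that
the 3 completed operations admit 6 real-time orders; each fails the FIFO queue replay
no completion choice of the 1 pending operation (op3) rescues it — every subset was tried
take op1, op2, op4 (pending dropped): step 1 already fails, because op1 dequeue() → 27 cannot occur there
take op1, op4, op2 (pending dropped): step 1 already fails, because op1 dequeue() → 27 cannot occur there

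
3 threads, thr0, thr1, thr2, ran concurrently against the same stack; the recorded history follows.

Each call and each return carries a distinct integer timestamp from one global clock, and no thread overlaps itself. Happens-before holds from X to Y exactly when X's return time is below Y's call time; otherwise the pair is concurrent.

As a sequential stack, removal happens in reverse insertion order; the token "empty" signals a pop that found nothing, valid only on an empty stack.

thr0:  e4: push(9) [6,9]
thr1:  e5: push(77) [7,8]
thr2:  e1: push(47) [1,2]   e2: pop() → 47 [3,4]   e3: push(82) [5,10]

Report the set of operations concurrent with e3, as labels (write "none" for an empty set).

e3 spans [5,10]; an op avoiding the whole window 5..10 is ordered, any other is concurrent
e1 [1,2]: before
e2 [3,4]: before
e4 [6,9]: concurrent
e5 [7,8]: concurrent

e4, e5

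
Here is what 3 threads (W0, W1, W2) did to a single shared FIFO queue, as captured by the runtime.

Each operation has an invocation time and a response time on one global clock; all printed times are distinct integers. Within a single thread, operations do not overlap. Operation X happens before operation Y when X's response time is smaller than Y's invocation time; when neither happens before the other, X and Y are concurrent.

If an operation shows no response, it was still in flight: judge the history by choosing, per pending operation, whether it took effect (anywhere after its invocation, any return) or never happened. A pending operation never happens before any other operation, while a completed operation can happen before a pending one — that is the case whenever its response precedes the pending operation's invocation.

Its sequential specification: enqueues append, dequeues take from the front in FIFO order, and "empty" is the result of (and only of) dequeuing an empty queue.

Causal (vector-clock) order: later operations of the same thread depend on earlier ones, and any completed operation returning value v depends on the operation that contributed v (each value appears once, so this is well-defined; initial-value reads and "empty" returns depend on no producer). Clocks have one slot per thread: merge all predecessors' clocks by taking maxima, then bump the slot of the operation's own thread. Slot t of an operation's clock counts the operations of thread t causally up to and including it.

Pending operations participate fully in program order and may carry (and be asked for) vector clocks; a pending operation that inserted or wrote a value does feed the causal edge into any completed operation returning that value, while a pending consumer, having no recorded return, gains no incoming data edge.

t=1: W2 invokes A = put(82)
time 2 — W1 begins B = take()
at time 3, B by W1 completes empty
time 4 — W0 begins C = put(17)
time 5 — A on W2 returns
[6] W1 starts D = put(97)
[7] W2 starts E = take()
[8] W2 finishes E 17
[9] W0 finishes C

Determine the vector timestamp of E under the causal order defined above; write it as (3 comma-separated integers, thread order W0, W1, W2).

(1, 0, 2)

A (invocation 1): nothing precedes it; W2's component alone gives (0, 0, 1)
B (invocation 2): nothing precedes it; W1's component alone gives (0, 1, 0)
C (invocation 4): nothing precedes it; W0's component alone gives (1, 0, 0)
invoked at 6, D merges VC(B)=(0, 1, 0) and bumps W1's slot → (0, 2, 0)
invoked at 7, E merges VC(A)=(0, 0, 1), VC(C)=(1, 0, 0) and bumps W2's slot → (1, 0, 2)
target: VC(E) = (1, 0, 2)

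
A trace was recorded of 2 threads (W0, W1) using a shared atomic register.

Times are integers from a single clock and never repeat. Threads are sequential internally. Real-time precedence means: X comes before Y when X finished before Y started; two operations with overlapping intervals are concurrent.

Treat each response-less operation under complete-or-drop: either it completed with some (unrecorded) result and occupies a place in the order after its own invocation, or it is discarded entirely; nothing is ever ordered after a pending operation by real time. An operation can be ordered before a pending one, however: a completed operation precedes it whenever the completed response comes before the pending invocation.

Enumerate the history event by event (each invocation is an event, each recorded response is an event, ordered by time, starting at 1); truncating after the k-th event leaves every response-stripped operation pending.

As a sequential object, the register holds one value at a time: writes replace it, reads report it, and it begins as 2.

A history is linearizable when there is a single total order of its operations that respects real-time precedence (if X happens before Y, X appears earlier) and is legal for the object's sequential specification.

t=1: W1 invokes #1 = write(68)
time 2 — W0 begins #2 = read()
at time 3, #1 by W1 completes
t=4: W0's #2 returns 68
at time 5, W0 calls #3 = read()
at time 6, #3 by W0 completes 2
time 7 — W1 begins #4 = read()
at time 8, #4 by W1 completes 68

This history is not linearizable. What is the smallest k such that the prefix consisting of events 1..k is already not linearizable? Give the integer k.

6

one valid order for events 1..5 is #1, #2:
after step 1 (#1 write(68)): value 68
after step 2 (#2 read() → 68): value 68
include event 6 — #3 responding at 6 — and every candidate order breaks
one such order, #1, #2, #3, breaks at step 3 where #3 read() → 2 is illegal
one such order, #2, #1, #3, breaks at step 1 where #2 read() → 68 is illegal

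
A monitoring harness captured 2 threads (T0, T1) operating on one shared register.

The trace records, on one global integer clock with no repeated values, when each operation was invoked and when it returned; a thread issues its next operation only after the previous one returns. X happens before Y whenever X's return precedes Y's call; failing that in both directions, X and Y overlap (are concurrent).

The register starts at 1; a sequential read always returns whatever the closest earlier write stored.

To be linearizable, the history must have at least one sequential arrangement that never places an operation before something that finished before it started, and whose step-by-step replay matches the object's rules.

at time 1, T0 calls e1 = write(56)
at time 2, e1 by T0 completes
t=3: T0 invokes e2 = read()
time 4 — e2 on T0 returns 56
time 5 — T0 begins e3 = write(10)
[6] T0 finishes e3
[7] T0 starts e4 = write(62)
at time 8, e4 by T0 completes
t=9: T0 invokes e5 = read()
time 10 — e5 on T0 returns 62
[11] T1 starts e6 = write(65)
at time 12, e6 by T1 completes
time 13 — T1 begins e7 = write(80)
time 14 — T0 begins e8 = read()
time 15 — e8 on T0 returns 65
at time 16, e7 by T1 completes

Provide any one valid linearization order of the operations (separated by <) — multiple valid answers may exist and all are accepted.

step 1: e1 write(56) — value 56
step 2: e2 read() → 56 — value 56
step 3: e3 write(10) — value 10
step 4: e4 write(62) — value 62
step 5: e5 read() → 62 — value 62
step 6: e6 write(65) — value 65
step 7: e8 read() → 65 — value 65
step 8: e7 write(80) — value 80

e1 < e2 < e3 < e4 < e5 < e6 < e8 < e7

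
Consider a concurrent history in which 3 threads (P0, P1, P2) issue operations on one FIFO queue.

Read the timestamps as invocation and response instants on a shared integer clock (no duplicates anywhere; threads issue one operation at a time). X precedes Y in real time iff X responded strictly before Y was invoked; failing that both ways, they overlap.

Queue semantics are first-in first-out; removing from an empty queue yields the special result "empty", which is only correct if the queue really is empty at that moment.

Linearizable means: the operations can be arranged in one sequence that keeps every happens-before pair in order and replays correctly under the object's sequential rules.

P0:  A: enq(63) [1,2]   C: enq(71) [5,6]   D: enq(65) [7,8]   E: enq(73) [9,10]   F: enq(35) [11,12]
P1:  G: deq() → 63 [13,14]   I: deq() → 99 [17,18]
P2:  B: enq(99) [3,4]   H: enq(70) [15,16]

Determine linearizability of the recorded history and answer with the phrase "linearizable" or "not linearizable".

one valid linearization: A, B, C, D, E, F, G, H, I
after step 1 (A enq(63)): queue <63>
after step 2 (B enq(99)): queue <63,99>
after step 3 (C enq(71)): queue <63,99,71>
after step 4 (D enq(65)): queue <63,99,71,65>
after step 5 (E enq(73)): queue <63,99,71,65,73>
after step 6 (F enq(35)): queue <63,99,71,65,73,35>
after step 7 (G deq() → 63): queue <99,71,65,73,35>
after step 8 (H enq(70)): queue <99,71,65,73,35,70>
after step 9 (I deq() → 99): queue <71,65,73,35,70>

linearizable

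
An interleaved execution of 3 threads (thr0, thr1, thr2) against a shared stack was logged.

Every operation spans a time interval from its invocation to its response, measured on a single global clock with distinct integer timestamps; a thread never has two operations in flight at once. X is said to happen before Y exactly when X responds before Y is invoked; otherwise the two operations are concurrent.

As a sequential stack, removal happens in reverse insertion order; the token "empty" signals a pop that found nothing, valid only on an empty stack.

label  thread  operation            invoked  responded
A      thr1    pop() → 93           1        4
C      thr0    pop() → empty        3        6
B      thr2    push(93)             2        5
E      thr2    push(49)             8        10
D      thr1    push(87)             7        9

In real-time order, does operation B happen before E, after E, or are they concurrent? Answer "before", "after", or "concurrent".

before

B spans [2,5], E spans [8,10]
resp(B)=5 < inv(E)=8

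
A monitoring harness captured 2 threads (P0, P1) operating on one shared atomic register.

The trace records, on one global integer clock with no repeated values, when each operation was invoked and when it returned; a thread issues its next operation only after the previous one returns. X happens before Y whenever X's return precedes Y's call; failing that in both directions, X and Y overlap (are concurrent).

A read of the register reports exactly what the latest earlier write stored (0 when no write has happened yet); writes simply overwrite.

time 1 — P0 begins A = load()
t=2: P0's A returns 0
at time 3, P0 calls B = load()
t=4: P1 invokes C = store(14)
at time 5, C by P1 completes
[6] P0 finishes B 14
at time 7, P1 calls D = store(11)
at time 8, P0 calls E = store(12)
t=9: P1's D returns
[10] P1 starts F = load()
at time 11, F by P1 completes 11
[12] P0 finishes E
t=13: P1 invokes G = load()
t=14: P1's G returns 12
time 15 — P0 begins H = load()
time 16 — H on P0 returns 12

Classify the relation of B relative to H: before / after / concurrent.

before

B spans [3,6], H spans [15,16]
resp(B)=6 < inv(H)=15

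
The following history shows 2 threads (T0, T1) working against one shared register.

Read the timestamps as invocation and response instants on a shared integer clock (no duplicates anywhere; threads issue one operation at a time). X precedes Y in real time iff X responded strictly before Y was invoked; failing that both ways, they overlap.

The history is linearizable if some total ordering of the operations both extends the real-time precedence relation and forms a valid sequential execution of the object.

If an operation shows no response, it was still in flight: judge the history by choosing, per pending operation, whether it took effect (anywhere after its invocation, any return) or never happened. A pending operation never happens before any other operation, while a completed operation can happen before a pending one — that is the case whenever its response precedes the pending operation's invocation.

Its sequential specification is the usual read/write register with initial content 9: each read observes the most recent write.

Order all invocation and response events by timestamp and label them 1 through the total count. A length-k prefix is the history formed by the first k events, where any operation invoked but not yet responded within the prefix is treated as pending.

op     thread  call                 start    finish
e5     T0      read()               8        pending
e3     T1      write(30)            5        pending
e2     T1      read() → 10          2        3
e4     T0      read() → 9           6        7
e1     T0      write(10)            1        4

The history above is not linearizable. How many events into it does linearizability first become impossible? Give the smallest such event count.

7

events 1..6 are still linearizable — one witness is e1, e2:
step 1: e1 write(10) — value 10
step 2: e2 read() → 10 — value 10
once event 7 joins (e4's response, time 7), exhaustive search finds no witness
no escape via the 1 pending operation (e3): every completion choice fails
sample order e1, e2, e4 (pending dropped) stalls at step 3 — e4 read() → 9 has no legal effect
sample order e2, e1, e4 (pending dropped) stalls at step 1 — e2 read() → 10 has no legal effect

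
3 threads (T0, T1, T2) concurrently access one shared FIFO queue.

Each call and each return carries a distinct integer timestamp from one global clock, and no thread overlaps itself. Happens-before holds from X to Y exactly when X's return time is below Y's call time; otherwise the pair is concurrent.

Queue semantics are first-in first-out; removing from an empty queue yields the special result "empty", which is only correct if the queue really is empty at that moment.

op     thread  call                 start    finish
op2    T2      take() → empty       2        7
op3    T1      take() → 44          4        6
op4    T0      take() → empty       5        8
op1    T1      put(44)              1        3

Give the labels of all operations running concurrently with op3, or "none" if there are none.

op3 runs from 4 to 6; window-overlapping ops are concurrent
op1 [1,3]: before
op2 [2,7]: concurrent
op4 [5,8]: concurrent

op2, op4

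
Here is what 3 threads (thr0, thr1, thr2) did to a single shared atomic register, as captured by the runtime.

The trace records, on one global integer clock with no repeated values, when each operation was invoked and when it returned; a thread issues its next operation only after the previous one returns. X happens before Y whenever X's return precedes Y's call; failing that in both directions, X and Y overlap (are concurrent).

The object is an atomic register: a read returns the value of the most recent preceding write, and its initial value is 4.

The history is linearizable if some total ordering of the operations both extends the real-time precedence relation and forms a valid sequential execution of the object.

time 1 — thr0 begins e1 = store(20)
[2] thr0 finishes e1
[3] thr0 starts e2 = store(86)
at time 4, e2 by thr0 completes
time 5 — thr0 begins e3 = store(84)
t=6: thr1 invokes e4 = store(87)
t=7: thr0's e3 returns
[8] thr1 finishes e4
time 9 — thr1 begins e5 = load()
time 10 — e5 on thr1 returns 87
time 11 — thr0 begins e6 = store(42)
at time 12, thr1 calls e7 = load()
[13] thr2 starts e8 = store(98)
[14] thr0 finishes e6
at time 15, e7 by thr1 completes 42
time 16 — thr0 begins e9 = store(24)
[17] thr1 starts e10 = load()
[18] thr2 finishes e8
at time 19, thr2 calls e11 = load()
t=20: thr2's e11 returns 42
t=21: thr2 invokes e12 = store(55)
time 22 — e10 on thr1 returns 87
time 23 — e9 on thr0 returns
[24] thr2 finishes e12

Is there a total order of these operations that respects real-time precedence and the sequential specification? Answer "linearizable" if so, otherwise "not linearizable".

not linearizable

events 1..21 are fine; event 22 — the response of e10 at time 22 — makes the prefix non-linearizable
checked exhaustively: 28 real-time-consistent orders of 10 completed operations, zero legal atomic register replays
no completion choice of the 2 pending operations (e9, e12) rescues it — every subset was tried
for example e1, e2, e3, e4, e5, e6, e7, e8, e10, e11 (pending dropped) fails at step 9: e10 load() → 87 is not legal there
for example e1, e2, e3, e4, e5, e6, e7, e8, e11, e10 (pending dropped) fails at step 9: e11 load() → 42 is not legal there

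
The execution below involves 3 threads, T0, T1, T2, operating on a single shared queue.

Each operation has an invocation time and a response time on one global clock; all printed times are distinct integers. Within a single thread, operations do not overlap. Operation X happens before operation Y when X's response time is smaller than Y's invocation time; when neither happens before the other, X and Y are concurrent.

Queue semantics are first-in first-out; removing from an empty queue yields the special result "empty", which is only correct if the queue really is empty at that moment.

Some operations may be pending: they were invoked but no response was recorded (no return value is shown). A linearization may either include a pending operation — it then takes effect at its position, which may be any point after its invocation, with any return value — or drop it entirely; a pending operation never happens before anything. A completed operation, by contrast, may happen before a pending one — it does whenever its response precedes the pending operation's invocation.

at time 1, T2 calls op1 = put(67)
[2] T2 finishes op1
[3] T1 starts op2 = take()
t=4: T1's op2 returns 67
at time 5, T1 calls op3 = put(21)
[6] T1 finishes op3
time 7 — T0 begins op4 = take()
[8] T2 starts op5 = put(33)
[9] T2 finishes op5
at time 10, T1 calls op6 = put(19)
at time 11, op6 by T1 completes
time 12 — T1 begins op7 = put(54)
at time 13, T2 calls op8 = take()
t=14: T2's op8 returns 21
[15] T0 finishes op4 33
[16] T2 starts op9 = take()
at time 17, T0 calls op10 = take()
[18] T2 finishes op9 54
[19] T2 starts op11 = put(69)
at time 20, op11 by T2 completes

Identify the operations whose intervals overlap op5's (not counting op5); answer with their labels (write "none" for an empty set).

op5 runs from 8 to 9; window-overlapping ops are concurrent
op1 [1,2]: before
op2 [3,4]: before
op3 [5,6]: before
op4 [7,15]: concurrent
op6 [10,11]: after
op7 [12,…): after
op8 [13,14]: after
op9 [16,18]: after
op10 [17,…): after
op11 [19,20]: after

op4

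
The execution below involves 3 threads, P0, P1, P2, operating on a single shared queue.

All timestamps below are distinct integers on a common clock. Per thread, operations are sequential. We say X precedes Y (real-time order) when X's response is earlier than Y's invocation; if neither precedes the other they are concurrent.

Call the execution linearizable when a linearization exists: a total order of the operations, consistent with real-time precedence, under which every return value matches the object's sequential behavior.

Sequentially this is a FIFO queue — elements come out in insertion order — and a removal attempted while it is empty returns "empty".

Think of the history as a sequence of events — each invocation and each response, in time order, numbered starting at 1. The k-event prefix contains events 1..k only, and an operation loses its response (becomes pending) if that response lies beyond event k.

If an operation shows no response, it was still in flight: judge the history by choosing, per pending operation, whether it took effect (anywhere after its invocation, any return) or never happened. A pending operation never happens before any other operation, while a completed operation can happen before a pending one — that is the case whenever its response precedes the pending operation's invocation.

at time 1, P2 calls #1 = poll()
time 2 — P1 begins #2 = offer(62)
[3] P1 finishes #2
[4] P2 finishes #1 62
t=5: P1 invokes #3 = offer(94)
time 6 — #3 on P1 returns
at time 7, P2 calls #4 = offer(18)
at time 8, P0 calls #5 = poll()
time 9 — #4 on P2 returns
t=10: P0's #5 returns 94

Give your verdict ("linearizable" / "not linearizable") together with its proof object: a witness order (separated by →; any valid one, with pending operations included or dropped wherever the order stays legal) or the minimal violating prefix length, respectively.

1. #2 offer(62), leaving queue <62>
2. #1 poll() → 62, leaving queue <>
3. #3 offer(94), leaving queue <94>
4. #4 offer(18), leaving queue <94,18>
5. #5 poll() → 94, leaving queue <18>

linearizable — witness: #2 → #1 → #3 → #4 → #5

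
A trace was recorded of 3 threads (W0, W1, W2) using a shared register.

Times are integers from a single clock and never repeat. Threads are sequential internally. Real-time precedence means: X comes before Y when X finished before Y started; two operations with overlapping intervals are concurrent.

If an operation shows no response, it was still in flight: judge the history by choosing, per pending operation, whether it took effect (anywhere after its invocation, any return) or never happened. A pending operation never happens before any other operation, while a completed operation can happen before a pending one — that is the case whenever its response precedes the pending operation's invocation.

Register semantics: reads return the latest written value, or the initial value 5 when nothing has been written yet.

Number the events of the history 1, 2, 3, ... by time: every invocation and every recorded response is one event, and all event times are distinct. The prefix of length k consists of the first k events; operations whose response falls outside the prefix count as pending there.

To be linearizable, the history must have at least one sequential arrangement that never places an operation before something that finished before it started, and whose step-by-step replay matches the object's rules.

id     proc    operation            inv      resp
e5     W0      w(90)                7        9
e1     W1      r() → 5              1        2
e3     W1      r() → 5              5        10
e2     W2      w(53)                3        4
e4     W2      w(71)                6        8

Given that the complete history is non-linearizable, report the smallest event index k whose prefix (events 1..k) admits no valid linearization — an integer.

events 1..9 are still linearizable — one witness is e1, e2, e3, e4, e5:
after step 1 (e1 r() → 5): value 5
after step 2 (e2 w(53)): value 53
after step 3 (e3 r() (pending, included)): value 53
after step 4 (e4 w(71)): value 71
after step 5 (e5 w(90)): value 90
with event 10 included (e3 responding at time 10), all real-time-consistent orders fail
for example e1, e2, e3, e4, e5 fails at step 3: e3 r() → 5 is not legal there
for example e1, e2, e3, e5, e4 fails at step 3: e3 r() → 5 is not legal there

10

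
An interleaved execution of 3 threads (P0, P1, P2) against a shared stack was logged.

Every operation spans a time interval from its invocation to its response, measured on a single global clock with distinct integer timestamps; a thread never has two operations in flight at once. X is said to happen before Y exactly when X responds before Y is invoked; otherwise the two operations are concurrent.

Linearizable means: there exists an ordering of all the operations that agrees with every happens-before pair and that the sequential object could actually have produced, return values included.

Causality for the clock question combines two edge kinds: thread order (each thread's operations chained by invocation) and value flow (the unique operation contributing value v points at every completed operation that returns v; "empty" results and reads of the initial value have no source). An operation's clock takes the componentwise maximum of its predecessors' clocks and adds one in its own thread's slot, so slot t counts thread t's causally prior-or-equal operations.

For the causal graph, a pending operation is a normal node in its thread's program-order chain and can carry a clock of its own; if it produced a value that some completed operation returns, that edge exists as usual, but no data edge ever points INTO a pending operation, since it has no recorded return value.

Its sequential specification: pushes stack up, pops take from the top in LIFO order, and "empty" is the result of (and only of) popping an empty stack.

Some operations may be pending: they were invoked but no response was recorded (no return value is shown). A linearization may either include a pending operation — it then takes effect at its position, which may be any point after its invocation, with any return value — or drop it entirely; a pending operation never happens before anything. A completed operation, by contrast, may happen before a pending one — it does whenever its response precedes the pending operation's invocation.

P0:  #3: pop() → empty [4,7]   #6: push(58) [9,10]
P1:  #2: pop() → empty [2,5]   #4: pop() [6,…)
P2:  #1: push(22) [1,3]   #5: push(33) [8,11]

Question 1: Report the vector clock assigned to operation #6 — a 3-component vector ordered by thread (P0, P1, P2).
(2, 0, 0)

no predecessors for #1 (invoked 1): P2 increments from zero → (0, 0, 1)
no predecessors for #2 (invoked 2): P1 increments from zero → (0, 1, 0)
no predecessors for #3 (invoked 4): P0 increments from zero → (1, 0, 0)
#5 (invocation 8): componentwise max over VC(#1)=(0, 0, 1), +1 at P2, giving (0, 0, 2)
#4 (invocation 6): componentwise max over VC(#2)=(0, 1, 0), +1 at P1, giving (0, 2, 0)
#6 (invocation 9): componentwise max over VC(#3)=(1, 0, 0), +1 at P0, giving (2, 0, 0)
target: VC(#6) = (2, 0, 0)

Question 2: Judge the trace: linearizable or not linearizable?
linearizable

a witness: #2, #1, #4, #3, #5, #6
step 1: #2 pop() → empty — stack <>
step 2: #1 push(22) — stack <22>
step 3: #4 pop() (pending, included) — stack <>
step 4: #3 pop() → empty — stack <>
step 5: #5 push(33) — stack <33>
step 6: #6 push(58) — stack <33,58>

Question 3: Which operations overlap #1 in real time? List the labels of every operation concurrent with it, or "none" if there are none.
#2

#1 spans [1,3]; an op avoiding the whole window 1..3 is ordered, any other is concurrent
#2 [2,5]: concurrent
#3 [4,7]: after
#4 [6,…): after
#5 [8,11]: after
#6 [9,10]: after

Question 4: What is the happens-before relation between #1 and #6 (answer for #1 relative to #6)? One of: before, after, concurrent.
before

#1 spans [1,3], #6 spans [9,10]
resp(#1)=3 < inv(#6)=9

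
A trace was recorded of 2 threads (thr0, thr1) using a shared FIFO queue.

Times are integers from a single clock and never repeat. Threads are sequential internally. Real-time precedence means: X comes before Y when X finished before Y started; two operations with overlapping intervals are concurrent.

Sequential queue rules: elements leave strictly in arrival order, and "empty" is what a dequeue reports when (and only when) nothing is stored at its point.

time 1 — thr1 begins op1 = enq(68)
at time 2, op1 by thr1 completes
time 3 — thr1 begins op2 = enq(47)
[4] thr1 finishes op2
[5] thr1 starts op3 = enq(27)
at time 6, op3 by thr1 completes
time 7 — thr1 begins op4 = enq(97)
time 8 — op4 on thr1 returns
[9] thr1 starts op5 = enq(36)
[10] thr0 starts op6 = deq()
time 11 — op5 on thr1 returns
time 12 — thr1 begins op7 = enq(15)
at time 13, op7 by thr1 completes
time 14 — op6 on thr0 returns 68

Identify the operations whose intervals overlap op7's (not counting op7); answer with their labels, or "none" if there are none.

op6

op7 runs from 12 to 13; window-overlapping ops are concurrent
op1 [1,2]: before
op2 [3,4]: before
op3 [5,6]: before
op4 [7,8]: before
op5 [9,11]: before
op6 [10,14]: concurrent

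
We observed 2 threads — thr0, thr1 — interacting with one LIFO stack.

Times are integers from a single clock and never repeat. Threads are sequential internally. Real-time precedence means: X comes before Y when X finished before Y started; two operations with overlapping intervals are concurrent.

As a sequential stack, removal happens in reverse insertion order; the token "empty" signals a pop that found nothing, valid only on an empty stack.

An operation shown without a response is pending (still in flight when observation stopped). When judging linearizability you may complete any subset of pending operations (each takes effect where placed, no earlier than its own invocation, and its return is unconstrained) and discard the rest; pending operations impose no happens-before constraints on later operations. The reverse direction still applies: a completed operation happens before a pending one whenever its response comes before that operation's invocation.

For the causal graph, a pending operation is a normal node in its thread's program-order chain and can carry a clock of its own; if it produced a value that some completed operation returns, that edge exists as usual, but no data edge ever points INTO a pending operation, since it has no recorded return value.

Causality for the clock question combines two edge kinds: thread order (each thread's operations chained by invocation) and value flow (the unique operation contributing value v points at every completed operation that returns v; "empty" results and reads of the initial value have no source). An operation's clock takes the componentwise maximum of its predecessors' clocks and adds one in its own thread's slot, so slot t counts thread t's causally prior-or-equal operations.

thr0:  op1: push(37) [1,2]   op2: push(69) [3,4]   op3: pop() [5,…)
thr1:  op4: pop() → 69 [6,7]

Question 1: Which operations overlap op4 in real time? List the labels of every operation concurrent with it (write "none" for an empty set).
op4 spans [6,7]: anything still running between times 6 and 7 counts as concurrent
op1 [1,2]: before
op2 [3,4]: before
op3 [5,…): concurrent

op3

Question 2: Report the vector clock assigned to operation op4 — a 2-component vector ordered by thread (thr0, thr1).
VC(op1, invoked at 1): no causal predecessors; +1 on thr0 → (1, 0)
from VC(op1)=(1, 0), op2 (invoked 3) maxes components and bumps thr0 → (2, 0)
from VC(op2)=(2, 0), op4 (invoked 6) maxes components and bumps thr1 → (2, 1)
from VC(op2)=(2, 0), op3 (invoked 5) maxes components and bumps thr0 → (3, 0)
target: VC(op4) = (2, 1)

(2, 1)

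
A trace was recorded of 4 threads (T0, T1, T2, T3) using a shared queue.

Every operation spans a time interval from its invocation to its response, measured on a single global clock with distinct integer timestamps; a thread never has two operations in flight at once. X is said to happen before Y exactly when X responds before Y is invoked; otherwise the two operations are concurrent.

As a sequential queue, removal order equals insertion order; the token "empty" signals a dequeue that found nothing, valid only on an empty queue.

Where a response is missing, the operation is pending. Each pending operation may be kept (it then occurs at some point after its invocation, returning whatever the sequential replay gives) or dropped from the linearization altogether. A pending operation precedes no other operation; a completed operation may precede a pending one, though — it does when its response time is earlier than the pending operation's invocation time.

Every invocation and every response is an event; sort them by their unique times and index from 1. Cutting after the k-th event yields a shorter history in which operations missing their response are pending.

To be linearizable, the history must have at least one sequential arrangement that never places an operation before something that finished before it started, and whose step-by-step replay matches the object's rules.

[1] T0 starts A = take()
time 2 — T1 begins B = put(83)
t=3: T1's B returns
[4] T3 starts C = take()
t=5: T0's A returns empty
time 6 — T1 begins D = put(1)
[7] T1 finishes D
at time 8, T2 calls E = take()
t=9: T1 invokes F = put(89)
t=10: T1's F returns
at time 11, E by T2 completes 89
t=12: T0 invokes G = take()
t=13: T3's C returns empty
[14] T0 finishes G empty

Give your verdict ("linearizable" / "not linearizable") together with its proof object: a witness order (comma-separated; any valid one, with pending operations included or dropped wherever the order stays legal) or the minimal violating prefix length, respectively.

already the first 11 events (up to E's response at time 11) admit no linearization; the first 10 still do
checked exhaustively: 4 real-time-consistent orders of 5 completed operations, zero legal queue replays
completion choices over the 1 pending operation (C) were checked; none helps
sample order A, B, D, E, F (pending dropped) stalls at step 4 — E take() → 89 has no legal effect
sample order A, B, D, F, E (pending dropped) stalls at step 5 — E take() → 89 has no legal effect

not linearizable — minimal violating prefix: 11 events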